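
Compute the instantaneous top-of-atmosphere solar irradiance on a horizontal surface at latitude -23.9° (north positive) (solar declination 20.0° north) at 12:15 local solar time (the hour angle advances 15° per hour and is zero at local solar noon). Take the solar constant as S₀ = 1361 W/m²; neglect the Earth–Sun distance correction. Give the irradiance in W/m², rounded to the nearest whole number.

Hour angle H = 15° × (12.25 − 12) = 3.75°.
With φ = -23.9°, δ = 20.0°, H = 3.75°: sin φ sin δ = -0.1386, cos φ cos δ cos H = 0.8573, so cos θ_z = 0.7187.
Top-of-atmosphere irradiance = S₀ cos θ_z = 1361 × 0.7187 = 978.15 W/m².

978 W/m²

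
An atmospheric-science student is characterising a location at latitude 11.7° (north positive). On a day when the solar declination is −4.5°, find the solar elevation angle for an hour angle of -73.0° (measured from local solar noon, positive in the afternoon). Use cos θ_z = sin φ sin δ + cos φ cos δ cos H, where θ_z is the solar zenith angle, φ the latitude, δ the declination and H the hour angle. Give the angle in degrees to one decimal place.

cos θ_z = sin(11.7°) sin(-4.5°) + cos(11.7°) cos(-4.5°) cos(-73.00°) = -0.0159 + 0.2854 = 0.2695.
θ_z = arccos(0.2695) = 74.37°, so the elevation is 90° − 74.37° = 15.63°.

15.6°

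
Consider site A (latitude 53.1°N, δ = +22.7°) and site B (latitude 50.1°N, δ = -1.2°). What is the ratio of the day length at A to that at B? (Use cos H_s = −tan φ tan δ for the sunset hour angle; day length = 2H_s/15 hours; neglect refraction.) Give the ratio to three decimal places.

1.399

A: H_s = arccos(−tan 53.1° · tan 22.7°) = 123.86°, so 2H_s/15 = 16.5147 h.
B: H_s = arccos(−tan 50.1° · tan -1.2°) = 88.56°, so 2H_s/15 = 11.8080 h.
Ratio A/B = 16.5147 / 11.8080 = 1.3986.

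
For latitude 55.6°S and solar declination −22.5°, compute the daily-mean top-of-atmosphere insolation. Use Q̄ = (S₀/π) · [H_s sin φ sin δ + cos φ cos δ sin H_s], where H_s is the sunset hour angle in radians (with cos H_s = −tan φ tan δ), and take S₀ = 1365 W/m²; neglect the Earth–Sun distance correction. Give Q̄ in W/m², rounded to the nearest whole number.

cos H_s = −tan(-55.6°) · tan(-22.5°) = -0.6049, so H_s = arccos(-0.6049) = 127.22°. In radians, H_s = 2.2204.
H_s sin φ sin δ = 2.2204 × -0.8251 × -0.3827 = 0.7011.
cos φ cos δ sin H_s = 0.5650 × 0.9239 × 0.7963 = 0.4157.
Q̄ = (1365/π) × (0.7011 + 0.4157) = 434.49 × 1.1168 = 485.24 W/m².

485 W/m²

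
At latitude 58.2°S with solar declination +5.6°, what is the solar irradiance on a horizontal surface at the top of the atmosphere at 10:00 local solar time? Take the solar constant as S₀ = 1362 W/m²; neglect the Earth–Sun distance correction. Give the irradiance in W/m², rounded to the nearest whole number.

506 W/m²

Hour angle H = 15° × (10 − 12) = -30.00°.
cos θ_z = sin(-58.2°) sin(5.6°) + cos(-58.2°) cos(5.6°) cos(-30.00°) = -0.0829 + 0.4542 = 0.3713.
Top-of-atmosphere irradiance = S₀ cos θ_z = 1362 × 0.3713 = 505.71 W/m².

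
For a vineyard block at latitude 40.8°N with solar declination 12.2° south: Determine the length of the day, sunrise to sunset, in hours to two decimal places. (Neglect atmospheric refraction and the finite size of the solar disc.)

10.57 hours

−tan φ tan δ = −(0.8632)(-0.2162) = 0.1866; H_s = arccos(0.1866) = 79.25°.
Day length = 2 H_s / 15° h⁻¹ = 158.50° / 15 = 10.567 h.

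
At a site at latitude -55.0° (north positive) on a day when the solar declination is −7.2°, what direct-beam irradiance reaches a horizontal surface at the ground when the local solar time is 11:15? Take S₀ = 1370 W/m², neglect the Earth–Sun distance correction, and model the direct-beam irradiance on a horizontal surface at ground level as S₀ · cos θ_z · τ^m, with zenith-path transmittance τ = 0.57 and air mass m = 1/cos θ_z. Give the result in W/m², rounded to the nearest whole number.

Hour angle H = 15° × (11.25 − 12) = -11.25°.
With φ = -55.0°, δ = -7.2°, H = -11.25°: sin φ sin δ = 0.1027, cos φ cos δ cos H = 0.5581, so cos θ_z = 0.6608.
Air mass m = 1/cos θ_z = 1/0.6608 = 1.513; τ^m = 0.57^1.513 = 0.4272.
Surface direct beam = 1370 × 0.6608 × 0.4272 = 386.74 W/m².

387 W/m²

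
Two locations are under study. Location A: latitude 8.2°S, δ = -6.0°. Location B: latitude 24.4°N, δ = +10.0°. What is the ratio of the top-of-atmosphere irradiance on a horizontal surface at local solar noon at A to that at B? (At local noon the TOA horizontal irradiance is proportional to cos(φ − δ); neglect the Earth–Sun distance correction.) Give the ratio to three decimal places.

A: cos θ_z = cos(-8.2° − (-6.0°)) = 0.9993.
B: cos θ_z = cos(24.4° − (10.0°)) = 0.9686.
Ratio A/B = 0.9993 / 0.9686 = 1.0317.

1.032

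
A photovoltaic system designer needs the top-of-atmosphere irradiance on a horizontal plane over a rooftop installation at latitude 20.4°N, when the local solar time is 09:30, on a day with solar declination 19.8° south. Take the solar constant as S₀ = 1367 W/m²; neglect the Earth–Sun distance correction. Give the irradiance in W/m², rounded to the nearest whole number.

795 W/m²

Hour angle H = 15° × (9.5 − 12) = -37.50°.
With φ = 20.4°, δ = -19.8°, H = -37.50°: sin φ sin δ = -0.1181, cos φ cos δ cos H = 0.6996, so cos θ_z = 0.5815.
Top-of-atmosphere irradiance = S₀ cos θ_z = 1367 × 0.5815 = 794.91 W/m².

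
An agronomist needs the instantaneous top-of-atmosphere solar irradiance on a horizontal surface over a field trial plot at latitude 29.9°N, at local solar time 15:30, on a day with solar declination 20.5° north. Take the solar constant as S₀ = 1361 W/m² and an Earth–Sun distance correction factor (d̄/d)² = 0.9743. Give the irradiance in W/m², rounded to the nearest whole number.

Hour angle H = 15° × (15.5 − 12) = 52.50°.
cos θ_z = sin φ sin δ + cos φ cos δ cos H = (0.4985)(0.3502) + (0.8669)(0.9367)(0.6088) = 0.6689.
Top-of-atmosphere irradiance = S₀ (d̄/d)² cos θ_z = 1361 × 0.9743 × 0.6689 = 886.98 W/m².

887 W/m²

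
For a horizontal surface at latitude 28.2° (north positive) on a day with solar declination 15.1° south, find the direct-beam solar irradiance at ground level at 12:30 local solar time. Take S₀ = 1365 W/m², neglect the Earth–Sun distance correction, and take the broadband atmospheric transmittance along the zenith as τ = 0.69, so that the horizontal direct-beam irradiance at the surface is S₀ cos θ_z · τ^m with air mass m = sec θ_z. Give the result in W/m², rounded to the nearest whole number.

588 W/m²

Hour angle H = 15° × (12.5 − 12) = 7.50°.
cos θ_z = sin(28.2°) sin(-15.1°) + cos(28.2°) cos(-15.1°) cos(7.50°) = -0.1231 + 0.8436 = 0.7205.
Air mass m = 1/cos θ_z = 1/0.7205 = 1.388; τ^m = 0.69^1.388 = 0.5975.
Surface direct beam = 1365 × 0.7205 × 0.5975 = 587.63 W/m².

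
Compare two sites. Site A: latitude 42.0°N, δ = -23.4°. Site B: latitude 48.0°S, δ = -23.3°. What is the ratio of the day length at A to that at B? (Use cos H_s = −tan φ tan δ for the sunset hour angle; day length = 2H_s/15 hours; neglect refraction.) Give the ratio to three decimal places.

0.566

A: H_s = arccos(−tan 42.0° · tan -23.4°) = 67.07°, so 2H_s/15 = 8.9427 h.
B: H_s = arccos(−tan -48.0° · tan -23.3°) = 118.57°, so 2H_s/15 = 15.8093 h.
Ratio A/B = 8.9427 / 15.8093 = 0.5657.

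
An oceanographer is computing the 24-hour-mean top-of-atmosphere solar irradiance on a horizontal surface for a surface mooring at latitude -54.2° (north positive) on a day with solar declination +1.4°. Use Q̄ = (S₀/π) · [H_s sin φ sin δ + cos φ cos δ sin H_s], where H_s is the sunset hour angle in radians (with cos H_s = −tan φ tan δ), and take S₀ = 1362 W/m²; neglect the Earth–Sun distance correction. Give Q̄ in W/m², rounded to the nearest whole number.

−tan φ tan δ = −(-1.3865)(0.0244) = 0.0338; H_s = arccos(0.0338) = 88.06°. In radians, H_s = 1.5369.
H_s sin φ sin δ = 1.5369 × -0.8111 × 0.0244 = -0.0304.
cos φ cos δ sin H_s = 0.5850 × 0.9997 × 0.9994 = 0.5845.
Q̄ = (1362/π) × (-0.0304 + 0.5845) = 433.54 × 0.5541 = 240.22 W/m².

240 W/m²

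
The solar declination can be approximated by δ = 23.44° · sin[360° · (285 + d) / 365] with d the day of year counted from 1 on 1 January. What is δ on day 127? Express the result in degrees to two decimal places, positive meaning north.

360 × (285 + 127) / 365 = 406.356°; sin(406.356°) = 0.7236.
δ = 23.44 × 0.7236 = 16.961° ≈ +16.96°.

+16.96°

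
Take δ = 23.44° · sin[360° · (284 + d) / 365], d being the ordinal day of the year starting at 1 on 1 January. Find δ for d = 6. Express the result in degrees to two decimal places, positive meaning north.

-22.53°

360 × (284 + 6) / 365 = 286.027°; sin(286.027°) = -0.9611.
δ = 23.44 × -0.9611 = -22.528° ≈ -22.53°.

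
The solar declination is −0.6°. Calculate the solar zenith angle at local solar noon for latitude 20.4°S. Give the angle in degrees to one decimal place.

19.8°

At local solar noon the hour angle is zero, so the zenith angle is |φ − δ| = |-20.4° − (-0.6°)| = 19.8°.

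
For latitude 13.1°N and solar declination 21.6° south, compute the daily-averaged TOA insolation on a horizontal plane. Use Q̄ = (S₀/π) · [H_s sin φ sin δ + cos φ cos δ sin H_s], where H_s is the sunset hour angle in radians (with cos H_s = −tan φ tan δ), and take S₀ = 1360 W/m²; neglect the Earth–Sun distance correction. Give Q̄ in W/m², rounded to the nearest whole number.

−tan φ tan δ = −(0.2327)(-0.3959) = 0.0921; H_s = arccos(0.0921) = 84.72°. In radians, H_s = 1.4786.
H_s sin φ sin δ = 1.4786 × 0.2267 × -0.3681 = -0.1234.
cos φ cos δ sin H_s = 0.9740 × 0.9298 × 0.9958 = 0.9018.
Q̄ = (1360/π) × (-0.1234 + 0.9018) = 432.90 × 0.7784 = 336.97 W/m².

337 W/m²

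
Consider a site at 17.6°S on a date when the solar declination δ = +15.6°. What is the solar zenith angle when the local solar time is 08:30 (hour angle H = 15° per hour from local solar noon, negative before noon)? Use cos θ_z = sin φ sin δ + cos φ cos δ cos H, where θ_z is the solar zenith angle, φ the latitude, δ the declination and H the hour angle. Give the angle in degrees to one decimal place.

61.5°

Hour angle H = 15° × (8.5 − 12) = -52.50°.
cos θ_z = sin(-17.6°) sin(15.6°) + cos(-17.6°) cos(15.6°) cos(-52.50°) = -0.0813 + 0.5589 = 0.4776.
θ_z = arccos(0.4776) = 61.47°.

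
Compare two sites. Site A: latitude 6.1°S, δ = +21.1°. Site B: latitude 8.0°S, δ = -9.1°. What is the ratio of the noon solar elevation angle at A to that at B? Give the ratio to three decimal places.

0.706

A: 90° − |-6.1 − (21.1)| = 62.80°.
B: 90° − |-8.0 − (-9.1)| = 88.90°.
Ratio A/B = 62.8000 / 88.9000 = 0.7064.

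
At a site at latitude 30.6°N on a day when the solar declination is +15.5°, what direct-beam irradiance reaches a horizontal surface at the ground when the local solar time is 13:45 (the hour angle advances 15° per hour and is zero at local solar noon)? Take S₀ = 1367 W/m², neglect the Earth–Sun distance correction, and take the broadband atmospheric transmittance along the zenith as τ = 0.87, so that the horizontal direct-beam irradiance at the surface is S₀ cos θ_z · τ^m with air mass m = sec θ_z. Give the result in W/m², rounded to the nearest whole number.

Hour angle H = 15° × (13.75 − 12) = 26.25°.
cos θ_z = sin φ sin δ + cos φ cos δ cos H = (0.5090)(0.2672) + (0.8607)(0.9636)(0.8969) = 0.8799.
Air mass m = 1/cos θ_z = 1/0.8799 = 1.136; τ^m = 0.87^1.136 = 0.8537.
Surface direct beam = 1367 × 0.8799 × 0.8537 = 1026.85 W/m².

1027 W/m²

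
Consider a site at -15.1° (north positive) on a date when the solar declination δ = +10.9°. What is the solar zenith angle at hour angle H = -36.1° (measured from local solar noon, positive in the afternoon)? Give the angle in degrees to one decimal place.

44.2°

cos θ_z = sin φ sin δ + cos φ cos δ cos H = (-0.2605)(0.1891) + (0.9655)(0.9820)(0.8080) = 0.7168.
θ_z = arccos(0.7168) = 44.21°.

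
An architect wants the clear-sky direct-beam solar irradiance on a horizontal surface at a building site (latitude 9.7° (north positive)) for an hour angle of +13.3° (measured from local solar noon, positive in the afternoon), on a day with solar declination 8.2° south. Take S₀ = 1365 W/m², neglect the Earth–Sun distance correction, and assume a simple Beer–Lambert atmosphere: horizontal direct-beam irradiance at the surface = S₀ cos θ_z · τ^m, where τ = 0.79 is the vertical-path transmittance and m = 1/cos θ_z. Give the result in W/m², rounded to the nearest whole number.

979 W/m²

With φ = 9.7°, δ = -8.2°, H = 13.30°: sin φ sin δ = -0.0240, cos φ cos δ cos H = 0.9495, so cos θ_z = 0.9255.
Air mass m = 1/cos θ_z = 1/0.9255 = 1.080; τ^m = 0.79^1.080 = 0.7752.
Surface direct beam = 1365 × 0.9255 × 0.7752 = 979.32 W/m².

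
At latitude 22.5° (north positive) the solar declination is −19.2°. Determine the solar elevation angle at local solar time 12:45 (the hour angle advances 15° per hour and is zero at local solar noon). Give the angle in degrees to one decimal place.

46.9°

Hour angle H = 15° × (12.75 − 12) = 11.25°.
cos θ_z = sin(22.5°) sin(-19.2°) + cos(22.5°) cos(-19.2°) cos(11.25°) = -0.1259 + 0.8557 = 0.7298.
θ_z = arccos(0.7298) = 43.13°, so the elevation is 90° − 43.13° = 46.87°.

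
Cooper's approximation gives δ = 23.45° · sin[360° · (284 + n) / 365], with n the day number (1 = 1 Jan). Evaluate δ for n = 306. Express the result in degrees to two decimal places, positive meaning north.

360 × (284 + 306) / 365 = 581.918°; sin(581.918°) = -0.6681.
δ = 23.45 × -0.6681 = -15.667° ≈ -15.67°.

-15.67°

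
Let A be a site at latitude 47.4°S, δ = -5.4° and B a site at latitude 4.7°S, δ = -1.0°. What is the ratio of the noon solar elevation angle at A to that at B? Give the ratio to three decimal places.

A: 90° − |-47.4 − (-5.4)| = 48.00°.
B: 90° − |-4.7 − (-1.0)| = 86.30°.
Ratio A/B = 48.0000 / 86.3000 = 0.5562.

0.556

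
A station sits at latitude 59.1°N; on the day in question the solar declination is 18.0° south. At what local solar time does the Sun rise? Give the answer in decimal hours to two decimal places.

The sunset hour angle satisfies cos H_s = −tan φ tan δ = 0.5429, giving H_s = 57.12°.
Sunrise is at 12 − H_s/15 = 12 − 3.808 = 8.192 h local solar time.

8.19 h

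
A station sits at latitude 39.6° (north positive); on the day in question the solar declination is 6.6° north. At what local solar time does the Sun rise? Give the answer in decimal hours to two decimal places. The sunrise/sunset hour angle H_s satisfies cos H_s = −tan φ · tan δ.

5.63 h

The sunset hour angle satisfies cos H_s = −tan φ tan δ = -0.0957, giving H_s = 95.49°.
Sunrise is at 12 − H_s/15 = 12 − 6.366 = 5.634 h local solar time.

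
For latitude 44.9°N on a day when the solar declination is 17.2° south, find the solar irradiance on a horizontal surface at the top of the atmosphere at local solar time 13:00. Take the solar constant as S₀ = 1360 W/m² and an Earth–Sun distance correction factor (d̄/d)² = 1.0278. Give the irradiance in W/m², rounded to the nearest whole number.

Hour angle H = 15° × (13 − 12) = 15.00°.
cos θ_z = sin(44.9°) sin(-17.2°) + cos(44.9°) cos(-17.2°) cos(15.00°) = -0.2087 + 0.6536 = 0.4449.
Top-of-atmosphere irradiance = S₀ (d̄/d)² cos θ_z = 1360 × 1.0278 × 0.4449 = 621.88 W/m².

622 W/m²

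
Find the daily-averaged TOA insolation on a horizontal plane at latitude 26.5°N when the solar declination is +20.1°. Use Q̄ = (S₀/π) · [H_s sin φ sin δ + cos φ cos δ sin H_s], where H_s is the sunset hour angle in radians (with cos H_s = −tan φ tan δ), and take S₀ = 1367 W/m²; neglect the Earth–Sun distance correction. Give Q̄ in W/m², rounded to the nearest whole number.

cos H_s = −tan(26.5°) · tan(20.1°) = -0.1825, so H_s = arccos(-0.1825) = 100.52°. In radians, H_s = 1.7544.
H_s sin φ sin δ = 1.7544 × 0.4462 × 0.3437 = 0.2691.
cos φ cos δ sin H_s = 0.8949 × 0.9391 × 0.9832 = 0.8263.
Q̄ = (1367/π) × (0.2691 + 0.8263) = 435.13 × 1.0954 = 476.64 W/m².

477 W/m²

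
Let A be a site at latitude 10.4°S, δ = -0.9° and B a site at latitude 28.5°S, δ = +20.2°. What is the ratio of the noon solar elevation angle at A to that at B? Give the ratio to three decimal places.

1.949

A: 90° − |-10.4 − (-0.9)| = 80.50°.
B: 90° − |-28.5 − (20.2)| = 41.30°.
Ratio A/B = 80.5000 / 41.3000 = 1.9492.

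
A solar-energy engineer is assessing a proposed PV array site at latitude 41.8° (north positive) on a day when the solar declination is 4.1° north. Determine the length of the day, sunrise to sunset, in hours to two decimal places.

−tan φ tan δ = −(0.8941)(0.0717) = -0.0641; H_s = arccos(-0.0641) = 93.68°.
Day length = 2 H_s / 15° h⁻¹ = 187.36° / 15 = 12.491 h.

12.49 hours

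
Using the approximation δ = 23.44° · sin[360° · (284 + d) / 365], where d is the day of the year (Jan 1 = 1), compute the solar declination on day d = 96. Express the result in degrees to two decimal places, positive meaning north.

360 × (284 + 96) / 365 = 374.795°; sin(374.795°) = 0.2554.
δ = 23.44 × 0.2554 = 5.987° ≈ +5.99°.

+5.99°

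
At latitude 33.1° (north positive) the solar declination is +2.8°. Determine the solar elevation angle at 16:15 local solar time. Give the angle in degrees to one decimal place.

Hour angle H = 15° × (16.25 − 12) = 63.75°.
With φ = 33.1°, δ = 2.8°, H = 63.75°: sin φ sin δ = 0.0267, cos φ cos δ cos H = 0.3701, so cos θ_z = 0.3968.
θ_z = arccos(0.3968) = 66.62°, so the elevation is 90° − 66.62° = 23.38°.

23.4°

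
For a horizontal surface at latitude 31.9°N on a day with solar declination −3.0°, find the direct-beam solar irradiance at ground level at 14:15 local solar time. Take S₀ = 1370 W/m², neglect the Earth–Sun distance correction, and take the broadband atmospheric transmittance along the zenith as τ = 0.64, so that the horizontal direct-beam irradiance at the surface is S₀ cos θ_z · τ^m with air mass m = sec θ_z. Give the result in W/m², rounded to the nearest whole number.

Hour angle H = 15° × (14.25 − 12) = 33.75°.
With φ = 31.9°, δ = -3.0°, H = 33.75°: sin φ sin δ = -0.0277, cos φ cos δ cos H = 0.7049, so cos θ_z = 0.6772.
Air mass m = 1/cos θ_z = 1/0.6772 = 1.477; τ^m = 0.64^1.477 = 0.5173.
Surface direct beam = 1370 × 0.6772 × 0.5173 = 479.93 W/m².

480 W/m²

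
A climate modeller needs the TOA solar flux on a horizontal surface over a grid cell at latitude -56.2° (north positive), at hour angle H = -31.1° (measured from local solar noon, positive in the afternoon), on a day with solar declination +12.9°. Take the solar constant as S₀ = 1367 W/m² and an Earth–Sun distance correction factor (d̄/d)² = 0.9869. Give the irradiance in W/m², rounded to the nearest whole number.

cos θ_z = sin φ sin δ + cos φ cos δ cos H = (-0.8310)(0.2233) + (0.5563)(0.9748)(0.8563) = 0.2788.
Top-of-atmosphere irradiance = S₀ (d̄/d)² cos θ_z = 1367 × 0.9869 × 0.2788 = 376.13 W/m².

376 W/m²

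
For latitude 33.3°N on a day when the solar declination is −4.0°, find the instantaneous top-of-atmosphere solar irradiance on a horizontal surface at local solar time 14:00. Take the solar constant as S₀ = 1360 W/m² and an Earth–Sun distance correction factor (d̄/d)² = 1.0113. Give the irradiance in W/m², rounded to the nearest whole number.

940 W/m²

Hour angle H = 15° × (14 − 12) = 30.00°.
cos θ_z = sin φ sin δ + cos φ cos δ cos H = (0.5490)(-0.0698) + (0.8358)(0.9976)(0.8660) = 0.6837.
Top-of-atmosphere irradiance = S₀ (d̄/d)² cos θ_z = 1360 × 1.0113 × 0.6837 = 940.34 W/m².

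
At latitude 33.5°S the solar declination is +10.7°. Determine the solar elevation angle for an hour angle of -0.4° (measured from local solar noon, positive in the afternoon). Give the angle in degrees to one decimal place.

cos θ_z = sin(-33.5°) sin(10.7°) + cos(-33.5°) cos(10.7°) cos(-0.40°) = -0.1025 + 0.8194 = 0.7169.
θ_z = arccos(0.7169) = 44.20°, so the elevation is 90° − 44.20° = 45.80°.

45.8°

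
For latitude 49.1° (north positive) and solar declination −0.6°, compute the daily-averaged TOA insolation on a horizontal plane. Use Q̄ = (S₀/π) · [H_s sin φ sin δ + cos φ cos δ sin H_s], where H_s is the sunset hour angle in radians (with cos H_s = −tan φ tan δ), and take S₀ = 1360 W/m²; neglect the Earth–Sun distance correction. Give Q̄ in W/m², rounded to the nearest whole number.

278 W/m²

−tan φ tan δ = −(1.1544)(-0.0105) = 0.0121; H_s = arccos(0.0121) = 89.31°. In radians, H_s = 1.5588.
H_s sin φ sin δ = 1.5588 × 0.7559 × -0.0105 = -0.0124.
cos φ cos δ sin H_s = 0.6547 × 0.9999 × 0.9999 = 0.6546.
Q̄ = (1360/π) × (-0.0124 + 0.6546) = 432.90 × 0.6422 = 278.01 W/m².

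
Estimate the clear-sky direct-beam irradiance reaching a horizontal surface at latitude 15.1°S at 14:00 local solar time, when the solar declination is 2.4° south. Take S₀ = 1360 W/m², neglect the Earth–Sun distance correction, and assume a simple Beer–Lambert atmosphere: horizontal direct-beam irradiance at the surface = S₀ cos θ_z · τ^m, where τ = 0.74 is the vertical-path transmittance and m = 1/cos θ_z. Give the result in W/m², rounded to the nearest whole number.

Hour angle H = 15° × (14 − 12) = 30.00°.
With φ = -15.1°, δ = -2.4°, H = 30.00°: sin φ sin δ = 0.0109, cos φ cos δ cos H = 0.8354, so cos θ_z = 0.8463.
Air mass m = 1/cos θ_z = 1/0.8463 = 1.182; τ^m = 0.74^1.182 = 0.7005.
Surface direct beam = 1360 × 0.8463 × 0.7005 = 806.25 W/m².

806 W/m²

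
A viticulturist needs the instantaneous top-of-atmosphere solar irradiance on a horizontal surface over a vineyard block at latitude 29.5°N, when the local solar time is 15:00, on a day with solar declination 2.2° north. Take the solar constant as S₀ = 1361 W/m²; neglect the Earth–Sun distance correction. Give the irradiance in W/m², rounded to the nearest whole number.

Hour angle H = 15° × (15 − 12) = 45.00°.
cos θ_z = sin(29.5°) sin(2.2°) + cos(29.5°) cos(2.2°) cos(45.00°) = 0.0189 + 0.6150 = 0.6339.
Top-of-atmosphere irradiance = S₀ cos θ_z = 1361 × 0.6339 = 862.74 W/m².

863 W/m²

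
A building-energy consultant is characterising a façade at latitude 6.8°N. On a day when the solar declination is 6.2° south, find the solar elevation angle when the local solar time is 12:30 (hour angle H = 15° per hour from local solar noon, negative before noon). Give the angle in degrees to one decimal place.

75.0°

Hour angle H = 15° × (12.5 − 12) = 7.50°.
With φ = 6.8°, δ = -6.2°, H = 7.50°: sin φ sin δ = -0.0128, cos φ cos δ cos H = 0.9787, so cos θ_z = 0.9659.
θ_z = arccos(0.9659) = 15.01°, so the elevation is 90° − 15.01° = 74.99°.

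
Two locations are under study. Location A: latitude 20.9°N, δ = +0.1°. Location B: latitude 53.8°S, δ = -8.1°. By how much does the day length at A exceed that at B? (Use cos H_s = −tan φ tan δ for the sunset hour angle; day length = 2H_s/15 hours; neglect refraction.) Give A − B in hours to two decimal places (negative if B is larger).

A: H_s = arccos(−tan 20.9° · tan 0.1°) = 90.04°, so 2H_s/15 = 12.0053 h.
B: H_s = arccos(−tan -53.8° · tan -8.1°) = 101.21°, so 2H_s/15 = 13.4947 h.
A − B = 12.0053 − 13.4947 = -1.4894 h.

-1.49 h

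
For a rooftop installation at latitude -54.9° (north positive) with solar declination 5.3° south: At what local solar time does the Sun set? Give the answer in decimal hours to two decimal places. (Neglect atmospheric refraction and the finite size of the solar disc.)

18.51 h

cos H_s = −tan(-54.9°) · tan(-5.3°) = -0.1320, so H_s = arccos(-0.1320) = 97.59°.
Sunset is at 12 + H_s/15 = 12 + 6.506 = 18.506 h local solar time.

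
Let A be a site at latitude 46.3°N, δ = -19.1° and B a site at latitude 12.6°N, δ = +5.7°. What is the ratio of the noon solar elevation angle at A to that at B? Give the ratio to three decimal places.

0.296

A: 90° − |46.3 − (-19.1)| = 24.60°.
B: 90° − |12.6 − (5.7)| = 83.10°.
Ratio A/B = 24.6000 / 83.1000 = 0.2960.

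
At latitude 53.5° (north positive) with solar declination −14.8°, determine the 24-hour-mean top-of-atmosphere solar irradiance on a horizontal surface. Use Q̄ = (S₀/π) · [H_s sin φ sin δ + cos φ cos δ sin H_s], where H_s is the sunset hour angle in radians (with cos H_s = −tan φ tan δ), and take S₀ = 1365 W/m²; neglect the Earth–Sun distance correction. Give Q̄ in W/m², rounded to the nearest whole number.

The sunset hour angle satisfies cos H_s = −tan φ tan δ = 0.3571, giving H_s = 69.08°. In radians, H_s = 1.2057.
H_s sin φ sin δ = 1.2057 × 0.8039 × -0.2554 = -0.2475.
cos φ cos δ sin H_s = 0.5948 × 0.9668 × 0.9341 = 0.5372.
Q̄ = (1365/π) × (-0.2475 + 0.5372) = 434.49 × 0.2897 = 125.87 W/m².

126 W/m²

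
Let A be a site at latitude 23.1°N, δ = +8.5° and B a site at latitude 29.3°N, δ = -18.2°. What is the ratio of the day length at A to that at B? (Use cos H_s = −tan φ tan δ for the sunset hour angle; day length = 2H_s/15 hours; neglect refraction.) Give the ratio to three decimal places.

1.180

A: H_s = arccos(−tan 23.1° · tan 8.5°) = 93.65°, so 2H_s/15 = 12.4867 h.
B: H_s = arccos(−tan 29.3° · tan -18.2°) = 79.37°, so 2H_s/15 = 10.5827 h.
Ratio A/B = 12.4867 / 10.5827 = 1.1799.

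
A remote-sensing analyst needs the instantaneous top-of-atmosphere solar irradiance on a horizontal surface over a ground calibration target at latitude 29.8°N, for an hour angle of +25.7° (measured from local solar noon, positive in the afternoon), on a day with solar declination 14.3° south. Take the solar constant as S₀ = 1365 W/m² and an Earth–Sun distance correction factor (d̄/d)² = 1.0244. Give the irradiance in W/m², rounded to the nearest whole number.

888 W/m²

With φ = 29.8°, δ = -14.3°, H = 25.70°: sin φ sin δ = -0.1228, cos φ cos δ cos H = 0.7577, so cos θ_z = 0.6349.
Top-of-atmosphere irradiance = S₀ (d̄/d)² cos θ_z = 1365 × 1.0244 × 0.6349 = 887.78 W/m².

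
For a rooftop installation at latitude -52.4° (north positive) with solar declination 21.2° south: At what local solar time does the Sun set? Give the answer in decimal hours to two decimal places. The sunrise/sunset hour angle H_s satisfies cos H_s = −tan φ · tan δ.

−tan φ tan δ = −(-1.2985)(-0.3879) = -0.5037; H_s = arccos(-0.5037) = 120.25°.
Sunset is at 12 + H_s/15 = 12 + 8.017 = 20.017 h local solar time.

20.02 h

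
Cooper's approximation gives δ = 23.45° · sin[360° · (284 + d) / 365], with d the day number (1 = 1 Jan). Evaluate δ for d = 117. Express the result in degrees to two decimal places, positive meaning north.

360 × (284 + 117) / 365 = 395.507°; sin(395.507°) = 0.5808.
δ = 23.45 × 0.5808 = 13.620° ≈ +13.62°.

+13.62°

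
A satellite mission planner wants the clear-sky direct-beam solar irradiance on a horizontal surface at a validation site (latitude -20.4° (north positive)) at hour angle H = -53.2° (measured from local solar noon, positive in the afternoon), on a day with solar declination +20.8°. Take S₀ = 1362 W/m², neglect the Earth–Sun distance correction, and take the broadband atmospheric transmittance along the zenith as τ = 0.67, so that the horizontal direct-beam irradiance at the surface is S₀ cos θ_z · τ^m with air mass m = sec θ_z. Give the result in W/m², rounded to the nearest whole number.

201 W/m²

With φ = -20.4°, δ = 20.8°, H = -53.20°: sin φ sin δ = -0.1238, cos φ cos δ cos H = 0.5249, so cos θ_z = 0.4011.
Air mass m = 1/cos θ_z = 1/0.4011 = 2.493; τ^m = 0.67^2.493 = 0.3685.
Surface direct beam = 1362 × 0.4011 × 0.3685 = 201.31 W/m².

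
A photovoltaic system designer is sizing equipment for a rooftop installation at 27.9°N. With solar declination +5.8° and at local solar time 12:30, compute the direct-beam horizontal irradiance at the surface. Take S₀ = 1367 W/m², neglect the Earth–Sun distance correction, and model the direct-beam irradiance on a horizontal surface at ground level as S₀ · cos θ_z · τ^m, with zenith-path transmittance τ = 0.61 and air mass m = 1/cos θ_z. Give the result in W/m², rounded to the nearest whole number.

Hour angle H = 15° × (12.5 − 12) = 7.50°.
cos θ_z = sin(27.9°) sin(5.8°) + cos(27.9°) cos(5.8°) cos(7.50°) = 0.0473 + 0.8717 = 0.9190.
Air mass m = 1/cos θ_z = 1/0.9190 = 1.088; τ^m = 0.61^1.088 = 0.5840.
Surface direct beam = 1367 × 0.9190 × 0.5840 = 733.66 W/m².

734 W/m²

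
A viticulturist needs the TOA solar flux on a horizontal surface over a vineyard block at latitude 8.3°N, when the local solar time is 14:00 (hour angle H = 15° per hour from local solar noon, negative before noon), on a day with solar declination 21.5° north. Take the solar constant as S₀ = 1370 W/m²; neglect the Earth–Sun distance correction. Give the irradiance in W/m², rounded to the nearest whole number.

1165 W/m²

Hour angle H = 15° × (14 − 12) = 30.00°.
With φ = 8.3°, δ = 21.5°, H = 30.00°: sin φ sin δ = 0.0529, cos φ cos δ cos H = 0.7973, so cos θ_z = 0.8502.
Top-of-atmosphere irradiance = S₀ cos θ_z = 1370 × 0.8502 = 1164.77 W/m².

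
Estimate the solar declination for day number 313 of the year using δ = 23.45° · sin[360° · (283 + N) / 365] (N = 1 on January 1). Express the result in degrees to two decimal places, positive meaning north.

-17.38°

360 × (283 + 313) / 365 = 587.836°; sin(587.836°) = -0.7412.
δ = 23.45 × -0.7412 = -17.381° ≈ -17.38°.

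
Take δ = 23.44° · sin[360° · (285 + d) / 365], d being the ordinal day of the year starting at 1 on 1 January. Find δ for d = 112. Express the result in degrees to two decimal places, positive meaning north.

360 × (285 + 112) / 365 = 391.562°; sin(391.562°) = 0.5234.
δ = 23.44 × 0.5234 = 12.268° ≈ +12.27°.

+12.27°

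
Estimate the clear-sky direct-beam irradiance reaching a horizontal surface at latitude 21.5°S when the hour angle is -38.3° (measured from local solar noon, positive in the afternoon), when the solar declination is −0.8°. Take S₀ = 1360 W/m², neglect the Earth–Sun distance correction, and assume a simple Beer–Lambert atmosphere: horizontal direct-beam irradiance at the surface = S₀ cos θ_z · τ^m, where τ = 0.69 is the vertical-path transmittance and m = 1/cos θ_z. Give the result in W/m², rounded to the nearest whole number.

604 W/m²

With φ = -21.5°, δ = -0.8°, H = -38.30°: sin φ sin δ = 0.0051, cos φ cos δ cos H = 0.7301, so cos θ_z = 0.7352.
Air mass m = 1/cos θ_z = 1/0.7352 = 1.360; τ^m = 0.69^1.360 = 0.6037.
Surface direct beam = 1360 × 0.7352 × 0.6037 = 603.62 W/m².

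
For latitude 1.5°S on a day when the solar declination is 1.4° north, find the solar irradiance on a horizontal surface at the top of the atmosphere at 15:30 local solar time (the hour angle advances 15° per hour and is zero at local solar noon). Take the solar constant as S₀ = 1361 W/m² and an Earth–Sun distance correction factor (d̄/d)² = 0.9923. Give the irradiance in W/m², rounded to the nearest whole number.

821 W/m²

Hour angle H = 15° × (15.5 − 12) = 52.50°.
With φ = -1.5°, δ = 1.4°, H = 52.50°: sin φ sin δ = -0.0006, cos φ cos δ cos H = 0.6084, so cos θ_z = 0.6078.
Top-of-atmosphere irradiance = S₀ (d̄/d)² cos θ_z = 1361 × 0.9923 × 0.6078 = 820.85 W/m².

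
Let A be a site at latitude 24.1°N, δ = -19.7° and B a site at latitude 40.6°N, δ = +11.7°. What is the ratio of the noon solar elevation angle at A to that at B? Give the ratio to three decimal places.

0.756

A: 90° − |24.1 − (-19.7)| = 46.20°.
B: 90° − |40.6 − (11.7)| = 61.10°.
Ratio A/B = 46.2000 / 61.1000 = 0.7561.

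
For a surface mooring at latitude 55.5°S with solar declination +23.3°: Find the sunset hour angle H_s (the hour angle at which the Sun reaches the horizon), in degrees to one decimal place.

−tan φ tan δ = −(-1.4550)(0.4307) = 0.6267; H_s = arccos(0.6267) = 51.19°.

51.2°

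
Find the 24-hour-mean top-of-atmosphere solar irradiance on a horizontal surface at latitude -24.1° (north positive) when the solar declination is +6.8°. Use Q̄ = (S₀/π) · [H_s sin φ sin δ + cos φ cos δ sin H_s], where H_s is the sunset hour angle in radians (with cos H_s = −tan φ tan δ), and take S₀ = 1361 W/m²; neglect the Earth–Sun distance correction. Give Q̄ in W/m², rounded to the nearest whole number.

cos H_s = −tan(-24.1°) · tan(6.8°) = 0.0533, so H_s = arccos(0.0533) = 86.94°. In radians, H_s = 1.5174.
H_s sin φ sin δ = 1.5174 × -0.4083 × 0.1184 = -0.0734.
cos φ cos δ sin H_s = 0.9128 × 0.9930 × 0.9986 = 0.9051.
Q̄ = (1361/π) × (-0.0734 + 0.9051) = 433.22 × 0.8317 = 360.31 W/m².

360 W/m²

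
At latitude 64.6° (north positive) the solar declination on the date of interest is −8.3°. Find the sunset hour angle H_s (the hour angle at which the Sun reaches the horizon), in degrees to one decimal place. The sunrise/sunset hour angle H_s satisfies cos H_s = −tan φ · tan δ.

72.1°

The sunset hour angle satisfies cos H_s = −tan φ tan δ = 0.3072, giving H_s = 72.11°.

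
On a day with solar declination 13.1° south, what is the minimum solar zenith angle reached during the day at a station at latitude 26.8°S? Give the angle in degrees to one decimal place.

13.7°

At local solar noon the hour angle is zero, so the zenith angle is |φ − δ| = |-26.8° − (-13.1°)| = 13.7°.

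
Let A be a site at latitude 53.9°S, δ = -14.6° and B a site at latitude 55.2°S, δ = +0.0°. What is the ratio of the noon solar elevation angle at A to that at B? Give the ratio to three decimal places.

A: 90° − |-53.9 − (-14.6)| = 50.70°.
B: 90° − |-55.2 − (0.0)| = 34.80°.
Ratio A/B = 50.7000 / 34.8000 = 1.4569.

1.457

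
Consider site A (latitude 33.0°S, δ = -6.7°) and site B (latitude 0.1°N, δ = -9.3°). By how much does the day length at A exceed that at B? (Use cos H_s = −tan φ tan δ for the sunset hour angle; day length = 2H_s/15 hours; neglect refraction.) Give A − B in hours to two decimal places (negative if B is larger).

+0.59 h

A: H_s = arccos(−tan -33.0° · tan -6.7°) = 94.38°, so 2H_s/15 = 12.5840 h.
B: H_s = arccos(−tan 0.1° · tan -9.3°) = 89.98°, so 2H_s/15 = 11.9973 h.
A − B = 12.5840 − 11.9973 = 0.5867 h.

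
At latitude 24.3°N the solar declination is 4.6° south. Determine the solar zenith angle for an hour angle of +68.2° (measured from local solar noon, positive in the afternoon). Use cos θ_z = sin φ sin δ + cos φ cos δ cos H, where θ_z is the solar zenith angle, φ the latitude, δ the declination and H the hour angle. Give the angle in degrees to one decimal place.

72.3°

With φ = 24.3°, δ = -4.6°, H = 68.20°: sin φ sin δ = -0.0330, cos φ cos δ cos H = 0.3374, so cos θ_z = 0.3044.
θ_z = arccos(0.3044) = 72.28°.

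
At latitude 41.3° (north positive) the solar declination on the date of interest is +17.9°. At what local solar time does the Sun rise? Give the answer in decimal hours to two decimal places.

4.90 h

The sunset hour angle satisfies cos H_s = −tan φ tan δ = -0.2838, giving H_s = 106.49°.
Sunrise is at 12 − H_s/15 = 12 − 7.099 = 4.901 h local solar time.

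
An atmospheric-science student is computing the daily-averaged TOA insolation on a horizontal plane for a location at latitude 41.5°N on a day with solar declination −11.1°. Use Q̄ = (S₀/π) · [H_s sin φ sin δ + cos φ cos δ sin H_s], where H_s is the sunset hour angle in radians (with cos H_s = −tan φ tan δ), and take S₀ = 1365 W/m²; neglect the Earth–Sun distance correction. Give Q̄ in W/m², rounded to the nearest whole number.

cos H_s = −tan(41.5°) · tan(-11.1°) = 0.1736, so H_s = arccos(0.1736) = 80.00°. In radians, H_s = 1.3963.
H_s sin φ sin δ = 1.3963 × 0.6626 × -0.1925 = -0.1781.
cos φ cos δ sin H_s = 0.7490 × 0.9813 × 0.9848 = 0.7238.
Q̄ = (1365/π) × (-0.1781 + 0.7238) = 434.49 × 0.5457 = 237.10 W/m².

237 W/m²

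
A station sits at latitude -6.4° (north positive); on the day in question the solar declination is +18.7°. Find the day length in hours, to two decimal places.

11.71 hours

−tan φ tan δ = −(-0.1122)(0.3385) = 0.0380; H_s = arccos(0.0380) = 87.82°.
Day length = 2 H_s / 15° h⁻¹ = 175.64° / 15 = 11.709 h.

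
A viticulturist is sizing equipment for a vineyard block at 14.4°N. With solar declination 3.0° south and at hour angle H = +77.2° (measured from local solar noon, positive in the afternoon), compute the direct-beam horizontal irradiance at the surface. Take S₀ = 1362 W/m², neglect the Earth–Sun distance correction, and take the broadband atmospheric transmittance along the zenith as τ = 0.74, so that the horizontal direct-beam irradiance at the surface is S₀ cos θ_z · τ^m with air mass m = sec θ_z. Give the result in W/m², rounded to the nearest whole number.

61 W/m²

cos θ_z = sin φ sin δ + cos φ cos δ cos H = (0.2487)(-0.0523) + (0.9686)(0.9986)(0.2215) = 0.2012.
Air mass m = 1/cos θ_z = 1/0.2012 = 4.970; τ^m = 0.74^4.970 = 0.2239.
Surface direct beam = 1362 × 0.2012 × 0.2239 = 61.36 W/m².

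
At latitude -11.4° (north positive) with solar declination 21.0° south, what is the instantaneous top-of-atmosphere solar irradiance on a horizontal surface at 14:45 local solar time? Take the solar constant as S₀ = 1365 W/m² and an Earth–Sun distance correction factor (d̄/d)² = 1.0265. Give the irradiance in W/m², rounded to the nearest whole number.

Hour angle H = 15° × (14.75 − 12) = 41.25°.
With φ = -11.4°, δ = -21.0°, H = 41.25°: sin φ sin δ = 0.0708, cos φ cos δ cos H = 0.6881, so cos θ_z = 0.7589.
Top-of-atmosphere irradiance = S₀ (d̄/d)² cos θ_z = 1365 × 1.0265 × 0.7589 = 1063.35 W/m².

1063 W/m²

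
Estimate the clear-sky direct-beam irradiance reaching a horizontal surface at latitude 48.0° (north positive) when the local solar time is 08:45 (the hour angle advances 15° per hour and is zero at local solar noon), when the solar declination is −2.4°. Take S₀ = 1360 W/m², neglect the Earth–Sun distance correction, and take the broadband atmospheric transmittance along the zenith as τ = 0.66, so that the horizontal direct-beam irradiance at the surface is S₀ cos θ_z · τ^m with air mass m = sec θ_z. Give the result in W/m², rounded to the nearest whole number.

Hour angle H = 15° × (8.75 − 12) = -48.75°.
With φ = 48.0°, δ = -2.4°, H = -48.75°: sin φ sin δ = -0.0311, cos φ cos δ cos H = 0.4408, so cos θ_z = 0.4097.
Air mass m = 1/cos θ_z = 1/0.4097 = 2.441; τ^m = 0.66^2.441 = 0.3627.
Surface direct beam = 1360 × 0.4097 × 0.3627 = 202.09 W/m².

202 W/m²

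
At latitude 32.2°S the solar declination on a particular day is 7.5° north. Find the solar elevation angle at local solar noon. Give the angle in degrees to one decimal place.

At local solar noon the hour angle is zero, so the elevation is 90° − |φ − δ| = 90° − |-32.2° − (7.5°)| = 90° − 39.7° = 50.3°.

50.3°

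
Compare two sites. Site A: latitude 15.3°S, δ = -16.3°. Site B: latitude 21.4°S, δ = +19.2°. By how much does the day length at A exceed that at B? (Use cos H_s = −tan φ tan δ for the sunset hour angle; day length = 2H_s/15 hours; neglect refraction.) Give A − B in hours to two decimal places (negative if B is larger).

A: H_s = arccos(−tan -15.3° · tan -16.3°) = 94.59°, so 2H_s/15 = 12.6120 h.
B: H_s = arccos(−tan -21.4° · tan 19.2°) = 82.16°, so 2H_s/15 = 10.9547 h.
A − B = 12.6120 − 10.9547 = 1.6573 h.

+1.66 h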